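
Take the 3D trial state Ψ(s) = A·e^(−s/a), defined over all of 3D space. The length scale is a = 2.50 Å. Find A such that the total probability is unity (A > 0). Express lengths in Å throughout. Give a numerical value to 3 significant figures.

The normalization condition is ∫|Ψ|² 4πs² ds = 1 from 0 to ∞.
∫|Ψ|² 4πs² ds = A²·(π·a^3).
Plugging in a = 2.50 yields A = 0.1427.

A ≈ 0.143 Å^(-3/2)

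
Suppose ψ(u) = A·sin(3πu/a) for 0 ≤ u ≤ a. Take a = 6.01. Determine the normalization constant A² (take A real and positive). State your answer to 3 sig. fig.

A^2 ≈ 0.333

Normalization requires ∫|ψ|² du = 1, integrated from 0 to a.
With ∫₀^a sin²(nπu/a) du = a/2, carrying out the integral gives A² · a/2.
Setting this equal to 1 gives A² = 1/(a/2).
Substituting a = 6.01 gives A² = 0.3328, so A = 0.5769.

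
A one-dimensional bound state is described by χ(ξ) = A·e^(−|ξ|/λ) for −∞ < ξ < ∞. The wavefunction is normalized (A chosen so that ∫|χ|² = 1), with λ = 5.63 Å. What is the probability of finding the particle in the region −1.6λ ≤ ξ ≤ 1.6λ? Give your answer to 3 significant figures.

P ≈ 0.959

|χ|² is the probability density, so P = ∫_{−1.6λ}^{1.6λ} |χ|² dξ.
Since A² = 1/(λ), this is the region integral divided by the full normalization integral.
By symmetry take twice the ξ ≥ 0 contribution in numerator and denominator; the 2's cancel. In terms of u = ξ/λ (A² and the length scale cancel between numerator and denominator), P = [∫_{0}^{1.6} e^(-2·u) du] / [∫_{0}^{∞} e^(-2·u) du].
With ∫ e^(-2·u) du = -e^(-2·u)/2 + C, the region integral is 1/2 - e^(-16/5)/2 and the full one is 1/2.
Taking the ratio, P = 0.9592.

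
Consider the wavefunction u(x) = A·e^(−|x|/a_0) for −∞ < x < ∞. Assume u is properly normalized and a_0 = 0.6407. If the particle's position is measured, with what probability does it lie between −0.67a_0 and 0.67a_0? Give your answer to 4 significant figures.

P ≈ 0.7382

P = ∫_{−0.67a_0}^{0.67a_0} |u(x)|² dx.
With A² fixed by ∫|u|² = 1, i.e. A² = (a_0)^(−1), substitute and integrate.
Both integrals are even about x = 0, so only the x ≥ 0 halves are needed (the factors of 2 cancel). Substituting t = x/a_0, A² and the length scale cancel in the ratio: P = ∫_{0}^{0.67} e^(-2·t) dt / ∫_{0}^{∞} e^(-2·t) dt.
Using ∫ e^(-2·t) dt = -e^(-2·t)/2, the numerator is 1/2 - e^(-67/50)/2 and the denominator is 1/2.
The result is P = 0.73815.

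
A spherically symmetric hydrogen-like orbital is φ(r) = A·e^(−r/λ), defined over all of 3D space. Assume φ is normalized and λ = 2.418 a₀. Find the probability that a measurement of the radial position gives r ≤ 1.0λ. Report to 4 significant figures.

With dV = 4πr²dr, the probability is ∫|φ|² dV over r ≤ 1.0λ.
Normalization gives A² = 1/(π·λ^3).
Let u = r/λ; then A², 4π and the length scale all cancel, so P = ∫_{0}^{1.0} u^2·e^(-2·u) du ÷ ∫_{0}^{∞} u^2·e^(-2·u) du.
An antiderivative of u^2·e^(-2·u) is -(2·u^2 + 2·u + 1)·e^(-2·u)/4; evaluating from 0 to 1.0 gives 1/4 - 5·e^(-2)/4, while the full integral is 1/4.
The region integral divided by the full integral gives P = 0.32332.

P ≈ 0.3233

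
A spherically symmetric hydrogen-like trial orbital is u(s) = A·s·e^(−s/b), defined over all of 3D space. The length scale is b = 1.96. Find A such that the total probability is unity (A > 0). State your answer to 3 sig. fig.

A ≈ 0.0606

The normalization condition is ∫|u|² 4πs² ds = 1 from 0 to ∞.
∫|u|² 4πs² ds = A²·(3·π·b^5).
Hence A² = 1/[3·π·b^5].
With b = 1.96: A² = 0.003668 and A = 0.06057.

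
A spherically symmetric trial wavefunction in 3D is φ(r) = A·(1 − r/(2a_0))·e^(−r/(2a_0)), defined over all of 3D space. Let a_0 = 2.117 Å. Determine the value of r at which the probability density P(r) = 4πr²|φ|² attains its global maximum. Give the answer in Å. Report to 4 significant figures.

Set d/dr [P(r) = 4πr²|φ|²] = 0 and solve for r > 0.
Solving yields r = a_0·(√(5) + 3).
With a_0 = 2.117, the most probable radial distance is 11.085 Å.

r ≈ 11.08 Å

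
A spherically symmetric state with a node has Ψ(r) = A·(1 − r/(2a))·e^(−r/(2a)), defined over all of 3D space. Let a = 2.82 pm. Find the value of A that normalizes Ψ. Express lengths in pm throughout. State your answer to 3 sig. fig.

A ≈ 0.0421 pm^(-3/2)

We need A² ∫|f|² 4πr² dr = 1, taking the integral from 0 to ∞.
Carrying out the integral gives A² · 8·π·a^3.
Setting this equal to 1 gives A² = 1/(8·π·a^3).
Substituting a = 2.82 gives A² = 0.001774, so A = 0.04212.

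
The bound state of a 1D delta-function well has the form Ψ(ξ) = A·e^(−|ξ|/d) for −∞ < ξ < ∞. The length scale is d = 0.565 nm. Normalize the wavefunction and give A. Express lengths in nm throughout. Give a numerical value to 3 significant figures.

Normalization requires ∫|Ψ|² dξ = 1, integrated from −∞ to ∞.
With Ψ = A·e^(−|ξ|/d), the integral evaluates to A²·[d].
Hence A² = 1/[d].
Substituting d = 0.565 gives A² = 1.770, so A = 1.330.

A ≈ 1.33 nm^(-1/2)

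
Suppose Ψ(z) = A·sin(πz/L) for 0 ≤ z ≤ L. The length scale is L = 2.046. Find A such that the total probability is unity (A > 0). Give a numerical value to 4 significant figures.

Require ∫ |Ψ|² dz = 1 over the whole domain.
Carrying out the integral gives A² · L/2.
Hence A² = 1/[L/2].
With L = 2.046: A² = 0.97752 and A = 0.98869.

A ≈ 0.9887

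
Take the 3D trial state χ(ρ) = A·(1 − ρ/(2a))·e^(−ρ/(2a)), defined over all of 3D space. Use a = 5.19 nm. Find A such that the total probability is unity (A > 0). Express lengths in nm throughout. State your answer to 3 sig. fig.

Normalization requires ∫|χ|² 4πρ² dρ = 1, integrated from 0 to ∞.
Recall ∫₀^∞ ρ^m e^(−ρ/β) dρ = m!·β^(m+1), carrying out the integral gives A² · 8·π·a^3.
Setting this equal to 1 gives A² = 1/(8·π·a^3).
Plugging in a = 5.19 yields A = 0.01687.

A ≈ 0.0169 nm^(-3/2)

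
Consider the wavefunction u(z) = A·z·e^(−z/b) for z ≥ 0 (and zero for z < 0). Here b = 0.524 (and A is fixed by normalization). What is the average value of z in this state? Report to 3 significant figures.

The expectation value is the |u|²-weighted average of z: ∫ z|u|² dz.
The ratio of the moment integral to the normalization integral gives ⟨z⟩ = 3·b/2.
Putting b = 0.524 gives 0.7860.

⟨z⟩ ≈ 0.786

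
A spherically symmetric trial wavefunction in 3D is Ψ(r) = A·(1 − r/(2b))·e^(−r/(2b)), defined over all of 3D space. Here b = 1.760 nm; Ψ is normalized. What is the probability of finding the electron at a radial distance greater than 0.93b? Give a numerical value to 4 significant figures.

P ≈ 0.9690

P = ∫ |Ψ|² 4πr² dr over r > 0.93b.
The full normalization integral is A²·[8·π·b^3] = 1, fixing A².
Substituting u = r/b, A², 4π and the length scale all cancel in the ratio: P = ∫_{0.93}^{∞} u^2·(1 - u/2)^2·e^(-u) du / ∫_{0}^{∞} u^2·(1 - u/2)^2·e^(-u) du.
Using ∫ u^2·(1 - u/2)^2·e^(-u) du = -(u^4/4 + u^2 + 2·u + 2)·e^(-u), the numerator is ≈ 1.93801 and the denominator is 2.
Taking the ratio yields P = 0.96901.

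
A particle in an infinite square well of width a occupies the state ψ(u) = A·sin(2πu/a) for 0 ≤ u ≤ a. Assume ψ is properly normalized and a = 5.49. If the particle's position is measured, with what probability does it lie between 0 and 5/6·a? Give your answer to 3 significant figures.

P ≈ 0.902

P = ∫_{0}^{5/6·a} |ψ(u)|² du.
Since A² = 1/(a/2), this is the region integral divided by the full normalization integral.
In terms of t = u/a (A² and the length scale cancel between numerator and denominator), P = [∫_{0}^{5/6} sin(2·π·t)^2 dt] / [∫_{0}^{1} sin(2·π·t)^2 dt].
With ∫ sin(2·π·t)^2 dt = t/2 - sin(4·π·t)/(8·π) + C, the region integral is √(3)/(16·π) + 5/12 and the full one is 1/2.
The result is P = √(3)/(8·π) + 5/6.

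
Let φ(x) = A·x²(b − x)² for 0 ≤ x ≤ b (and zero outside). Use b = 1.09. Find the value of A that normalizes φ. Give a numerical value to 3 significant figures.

The normalization condition is ∫|φ|² dx = 1 from 0 to b.
Expanding the polynomial and integrating term by term, the integral (without the A² prefactor) comes out to b^9/630.
Plugging in b = 1.09 yields A = 17.03.

A ≈ 17.0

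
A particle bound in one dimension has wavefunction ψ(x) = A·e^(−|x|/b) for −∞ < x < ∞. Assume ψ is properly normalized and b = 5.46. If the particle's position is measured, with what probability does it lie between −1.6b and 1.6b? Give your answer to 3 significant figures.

P ≈ 0.959

P = ∫_{−1.6b}^{1.6b} |ψ(x)|² dx.
The normalization integral ∫|ψ|²dx over the whole domain equals b·A², and A² cancels in the ratio.
By symmetry take twice the x ≥ 0 contribution in numerator and denominator; the 2's cancel. Let u = x/b; then A² and the length scale cancel, so P = ∫_{0}^{1.6} e^(-2·u) du ÷ ∫_{0}^{∞} e^(-2·u) du.
An antiderivative of e^(-2·u) is -e^(-2·u)/2; evaluating from 0 to 1.6 gives 1/2 - e^(-16/5)/2, while the full integral is 1/2.
This works out to P = 0.9592.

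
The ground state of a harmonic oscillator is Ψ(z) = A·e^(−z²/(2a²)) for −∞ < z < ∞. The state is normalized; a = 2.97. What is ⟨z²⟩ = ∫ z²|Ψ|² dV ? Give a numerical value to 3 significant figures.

⟨z^2⟩ ≈ 4.41

By definition ⟨z²⟩ = ∫ z^2 |Ψ(z)|² dz.
The ratio of the moment integral to the normalization integral gives ⟨z²⟩ = a^2/2.
Putting a = 2.97 gives 4.410.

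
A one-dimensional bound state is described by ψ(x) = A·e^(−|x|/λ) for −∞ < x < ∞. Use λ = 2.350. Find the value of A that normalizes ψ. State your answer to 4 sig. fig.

We need A² ∫|f|² dx = 1, taking the integral from −∞ to ∞.
With ψ = A·e^(−|x|/λ), the integral evaluates to A²·[λ].
Plugging in λ = 2.350 yields A = 0.65233.

A ≈ 0.6523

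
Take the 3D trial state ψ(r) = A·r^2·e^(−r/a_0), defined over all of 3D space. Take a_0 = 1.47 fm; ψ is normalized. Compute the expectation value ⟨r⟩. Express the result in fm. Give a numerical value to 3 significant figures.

⟨r⟩ = ∫ r |ψ|² 4πr² dr over the full domain.
The ratio of the moment integral to the normalization integral gives ⟨r⟩ = 7·a_0/2.
Putting a_0 = 1.47 gives 5.145.

⟨r⟩ ≈ 5.15 fm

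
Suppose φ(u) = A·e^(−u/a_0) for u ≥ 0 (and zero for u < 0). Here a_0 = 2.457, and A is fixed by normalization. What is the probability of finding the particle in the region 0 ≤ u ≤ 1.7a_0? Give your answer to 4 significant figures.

P ≈ 0.9666

The probability is P = ∫ |φ|² du over [0, 1.7a_0].
With A² fixed by ∫|φ|² = 1, i.e. A² = (a_0/2)^(−1), substitute and integrate.
Let t = u/a_0; then A² and the length scale cancel, so P = ∫_{0}^{1.7} e^(-2·t) dt ÷ ∫_{0}^{∞} e^(-2·t) dt.
Using ∫ e^(-2·t) dt = -e^(-2·t)/2, the numerator is 1/2 - e^(-17/5)/2 and the denominator is 1/2.
The result is P = 0.96663.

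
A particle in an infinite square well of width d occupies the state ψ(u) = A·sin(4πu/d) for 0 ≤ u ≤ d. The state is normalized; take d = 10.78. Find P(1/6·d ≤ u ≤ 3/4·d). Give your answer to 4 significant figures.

P ≈ 0.5489

P = ∫_{1/6·d}^{3/4·d} |ψ(u)|² du.
With A² fixed by ∫|ψ|² = 1, i.e. A² = (d/2)^(−1), substitute and integrate.
In terms of t = u/d (A² and the length scale cancel between numerator and denominator), P = [∫_{1/6}^{3/4} sin(4·π·t)^2 dt] / [∫_{0}^{1} sin(4·π·t)^2 dt].
With ∫ sin(4·π·t)^2 dt = t/2 - sin(4·π·t)·cos(4·π·t)/(8·π) + C, the region integral is -√(3)/(32·π) + 7/24 and the full one is 1/2.
Evaluating gives P = -√(3)/(16·π) + 7/12.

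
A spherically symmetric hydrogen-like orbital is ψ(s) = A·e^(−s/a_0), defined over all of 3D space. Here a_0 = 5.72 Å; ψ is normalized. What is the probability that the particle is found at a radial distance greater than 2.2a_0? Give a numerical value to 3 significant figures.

With dV = 4πs²ds, the probability is ∫|ψ|² dV over s > 2.2a_0.
Normalization gives A² = 1/(π·a_0^3).
In terms of u = s/a_0 (A², 4π and the length scale all cancel between numerator and denominator), P = [∫_{2.2}^{∞} u^2·e^(-2·u) du] / [∫_{0}^{∞} u^2·e^(-2·u) du].
With ∫ u^2·e^(-2·u) du = -(2·u^2 + 2·u + 1)·e^(-2·u)/4 + C, the region integral is 377·e^(-22/5)/100 and the full one is 1/4.
The region integral divided by the full integral gives P = 0.1851.

P ≈ 0.185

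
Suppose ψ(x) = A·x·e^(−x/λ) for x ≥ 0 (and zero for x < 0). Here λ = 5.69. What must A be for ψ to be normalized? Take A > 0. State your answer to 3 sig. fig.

A ≈ 0.147

The normalization condition is ∫|ψ|² dx = 1 from 0 to ∞.
The integral (without the A² prefactor) comes out to λ^3/4.
Hence A² = 1/[λ^3/4].
Plugging in λ = 5.69 yields A = 0.1474.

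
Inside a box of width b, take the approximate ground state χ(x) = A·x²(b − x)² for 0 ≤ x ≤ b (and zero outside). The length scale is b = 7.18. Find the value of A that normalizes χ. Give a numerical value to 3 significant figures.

Require ∫ |χ|² dx = 1 over the whole domain.
Carrying out the integral gives A² · b^9/630.
Plugging in b = 7.18 yields A = 0.003525.

A ≈ 0.00352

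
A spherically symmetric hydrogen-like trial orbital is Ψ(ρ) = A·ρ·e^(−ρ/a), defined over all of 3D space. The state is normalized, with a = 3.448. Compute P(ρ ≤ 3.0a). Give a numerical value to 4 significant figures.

P = ∫ |Ψ|² 4πρ² dρ over ρ ≤ 3.0a.
Normalization gives A² = 1/(3·π·a^5).
Substituting u = ρ/a, A², 4π and the length scale all cancel in the ratio: P = ∫_{0}^{3.0} u^4·e^(-2·u) du / ∫_{0}^{∞} u^4·e^(-2·u) du.
Using ∫ u^4·e^(-2·u) du = -(u^4/2 + u^3 + 3·u^2/2 + 3·u/2 + 3/4)·e^(-2·u), the numerator is 3/4 - 345·e^(-6)/4 and the denominator is 3/4.
The region integral divided by the full integral gives P = 0.71494.

P ≈ 0.7149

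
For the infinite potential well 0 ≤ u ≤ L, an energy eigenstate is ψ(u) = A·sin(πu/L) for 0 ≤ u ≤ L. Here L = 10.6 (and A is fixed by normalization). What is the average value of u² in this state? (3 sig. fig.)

The expectation value is the |ψ|²-weighted average of u^2: ∫ u^2|ψ|² du.
With ∫₀^L sin²(nπu/L) du = L/2, the ratio of the moment integral to the normalization integral gives ⟨u²⟩ = -L^2/(2·π^2) + L^2/3.
With L = 10.6, ⟨u^2⟩ = 31.76.

⟨u^2⟩ ≈ 31.8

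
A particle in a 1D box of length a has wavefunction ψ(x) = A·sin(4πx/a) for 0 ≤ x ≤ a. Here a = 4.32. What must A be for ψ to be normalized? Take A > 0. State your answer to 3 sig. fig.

Require ∫ |ψ|² dx = 1 over the whole domain.
With ψ = A·sin(4πx/a), the integral evaluates to A²·[a/2].
Plugging in a = 4.32 yields A = 0.6804.

A ≈ 0.680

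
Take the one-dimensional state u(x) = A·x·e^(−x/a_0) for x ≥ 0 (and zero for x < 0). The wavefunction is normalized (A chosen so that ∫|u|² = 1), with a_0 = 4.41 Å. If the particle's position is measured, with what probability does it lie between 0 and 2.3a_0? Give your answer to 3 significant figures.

P ≈ 0.837

P = ∫_{0}^{2.3a_0} |u(x)|² dx.
The normalization integral ∫|u|²dx over the whole domain equals a_0^3/4·A², and A² cancels in the ratio.
Let t = x/a_0; then A² and the length scale cancel, so P = ∫_{0}^{2.3} t^2·e^(-2·t) dt ÷ ∫_{0}^{∞} t^2·e^(-2·t) dt.
With ∫ t^2·e^(-2·t) dt = -(2·t^2 + 2·t + 1)·e^(-2·t)/4 + C, the region integral is 1/4 - 809·e^(-23/5)/200 and the full one is 1/4.
Evaluating gives P = 0.8374.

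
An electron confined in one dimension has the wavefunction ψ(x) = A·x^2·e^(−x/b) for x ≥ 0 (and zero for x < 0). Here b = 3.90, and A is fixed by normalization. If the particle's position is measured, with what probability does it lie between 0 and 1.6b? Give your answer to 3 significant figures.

The probability is P = ∫ |ψ|² dx over [0, 1.6b].
With A² fixed by ∫|ψ|² = 1, i.e. A² = (3·b^5/4)^(−1), substitute and integrate.
Let u = x/b; then A² and the length scale cancel, so P = ∫_{0}^{1.6} u^4·e^(-2·u) du ÷ ∫_{0}^{∞} u^4·e^(-2·u) du.
Using ∫ u^4·e^(-2·u) du = -(u^4/2 + u^3 + 3·u^2/2 + 3·u/2 + 3/4)·e^(-2·u), the numerator is ≈ 0.16454 and the denominator is 3/4.
Evaluating gives P = 0.2194.

P ≈ 0.219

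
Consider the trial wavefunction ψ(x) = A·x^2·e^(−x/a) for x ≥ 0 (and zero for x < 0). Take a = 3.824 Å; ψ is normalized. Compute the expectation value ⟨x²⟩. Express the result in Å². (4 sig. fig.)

⟨x^2⟩ ≈ 109.7 Å^2

⟨x²⟩ = ∫ x^2 |ψ|² dx over the full domain.
Since the A² factors cancel between numerator and denominator, ⟨x²⟩ = 15·a^2/2.
With a = 3.824, ⟨x^2⟩ = 109.67.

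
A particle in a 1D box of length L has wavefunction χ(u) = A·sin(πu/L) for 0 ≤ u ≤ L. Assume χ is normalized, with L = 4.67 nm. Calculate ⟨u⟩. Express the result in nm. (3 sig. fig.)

⟨u⟩ ≈ 2.34 nm

⟨u⟩ = ∫ u |χ|² du over the full domain.
Using sin²θ = (1 − cos 2θ)/2, since the A² factors cancel between numerator and denominator, ⟨u⟩ = L/2.
Putting L = 4.67 gives 2.335.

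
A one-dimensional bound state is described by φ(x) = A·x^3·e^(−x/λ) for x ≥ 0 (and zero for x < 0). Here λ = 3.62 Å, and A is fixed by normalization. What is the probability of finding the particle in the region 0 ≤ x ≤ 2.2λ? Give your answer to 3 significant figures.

P = ∫_{0}^{2.2λ} |φ(x)|² dx.
Since A² = 1/(45·λ^7/8), this is the region integral divided by the full normalization integral.
Substituting u = x/λ, A² and the length scale cancel in the ratio: P = ∫_{0}^{2.2} u^6·e^(-2·u) du / ∫_{0}^{∞} u^6·e^(-2·u) du.
An antiderivative of u^6·e^(-2·u) is -(4·u^6 + 12·u^5 + 30·u^4 + 60·u^3 + 90·u^2 + 90·u + 45)·e^(-2·u)/8; evaluating from 0 to 2.2 gives ≈ 0.87950, while the full integral is 45/8.
This works out to P = 0.1564.

P ≈ 0.156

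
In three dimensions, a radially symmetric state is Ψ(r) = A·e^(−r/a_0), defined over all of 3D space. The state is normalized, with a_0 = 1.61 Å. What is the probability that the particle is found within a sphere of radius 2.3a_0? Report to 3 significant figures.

Integrate the radial probability density 4πr²|Ψ|² over r ≤ 2.3a_0.
Normalization gives A² = 1/(π·a_0^3).
In terms of u = r/a_0 (A², 4π and the length scale all cancel between numerator and denominator), P = [∫_{0}^{2.3} u^2·e^(-2·u) du] / [∫_{0}^{∞} u^2·e^(-2·u) du].
An antiderivative of u^2·e^(-2·u) is -(2·u^2 + 2·u + 1)·e^(-2·u)/4; evaluating from 0 to 2.3 gives 1/4 - 809·e^(-23/5)/200, while the full integral is 1/4.
Taking the ratio yields P = 0.8374.

P ≈ 0.837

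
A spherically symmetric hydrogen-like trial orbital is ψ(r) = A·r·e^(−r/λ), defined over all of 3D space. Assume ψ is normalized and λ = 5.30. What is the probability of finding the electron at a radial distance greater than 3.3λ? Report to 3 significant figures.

Integrate the radial probability density 4πr²|ψ|² over r > 3.3λ.
The full normalization integral is A²·[3·π·λ^5] = 1, fixing A².
Substituting u = r/λ, A², 4π and the length scale all cancel in the ratio: P = ∫_{3.3}^{∞} u^4·e^(-2·u) du / ∫_{0}^{∞} u^4·e^(-2·u) du.
An antiderivative of u^4·e^(-2·u) is -(u^4/2 + u^3 + 3·u^2/2 + 3·u/2 + 3/4)·e^(-2·u); evaluating from 3.3 to ∞ gives ≈ 0.15953, while the full integral is 3/4.
Taking the ratio yields P = 0.2127.

P ≈ 0.213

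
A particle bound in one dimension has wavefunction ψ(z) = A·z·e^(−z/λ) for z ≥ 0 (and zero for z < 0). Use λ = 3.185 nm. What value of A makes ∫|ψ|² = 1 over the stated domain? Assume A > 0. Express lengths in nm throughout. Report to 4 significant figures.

Normalization requires ∫|ψ|² dz = 1, integrated from 0 to ∞.
Carrying out the integral gives A² · λ^3/4.
So A² = (λ^3/4)^(−1).
Plugging in λ = 3.185 yields A = 0.35186.

A ≈ 0.3519 nm^(-3/2)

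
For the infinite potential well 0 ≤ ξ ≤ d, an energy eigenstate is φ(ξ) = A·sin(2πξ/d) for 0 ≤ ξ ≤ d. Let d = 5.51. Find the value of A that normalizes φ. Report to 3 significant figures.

A ≈ 0.602

The normalization condition is ∫|φ|² dξ = 1 from 0 to d.
The integral (without the A² prefactor) comes out to d/2.
Setting this equal to 1 gives A² = 1/(d/2).
Substituting d = 5.51 gives A² = 0.3630, so A = 0.6025.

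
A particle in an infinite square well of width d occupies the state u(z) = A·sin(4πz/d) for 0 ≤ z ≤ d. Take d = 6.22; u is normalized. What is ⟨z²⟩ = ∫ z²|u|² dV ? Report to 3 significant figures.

⟨z^2⟩ ≈ 12.8

⟨z²⟩ = ∫ z^2 |u|² dz over the full domain.
With ∫₀^d sin²(nπz/d) dz = d/2, the ratio of the moment integral to the normalization integral gives ⟨z²⟩ = -d^2/(32·π^2) + d^2/3.
Putting d = 6.22 gives 12.77.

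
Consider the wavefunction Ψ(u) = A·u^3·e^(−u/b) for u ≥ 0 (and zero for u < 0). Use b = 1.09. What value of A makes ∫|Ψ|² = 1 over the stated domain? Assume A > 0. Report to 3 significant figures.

A ≈ 0.312

Normalization requires ∫|Ψ|² du = 1, integrated from 0 to ∞.
Carrying out the integral gives A² · 45·b^7/8.
Hence A² = 1/[45·b^7/8].
With b = 1.09: A² = 0.09725 and A = 0.3119.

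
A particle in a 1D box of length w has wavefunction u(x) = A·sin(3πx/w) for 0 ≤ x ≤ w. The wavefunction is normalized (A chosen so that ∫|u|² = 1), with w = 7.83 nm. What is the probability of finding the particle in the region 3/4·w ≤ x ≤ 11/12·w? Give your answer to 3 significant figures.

The probability is P = ∫ |u|² dx over [3/4·w, 11/12·w].
The normalization integral ∫|u|²dx over the whole domain equals w/2·A², and A² cancels in the ratio.
In terms of t = x/w (A² and the length scale cancel between numerator and denominator), P = [∫_{3/4}^{11/12} sin(3·π·t)^2 dt] / [∫_{0}^{1} sin(3·π·t)^2 dt].
Using ∫ sin(3·π·t)^2 dt = t/2 - sin(6·π·t)/(12·π), the numerator is 1/(6·π) + 1/12 and the denominator is 1/2.
Evaluating gives P = (2 + π)/(6·π).

P ≈ 0.273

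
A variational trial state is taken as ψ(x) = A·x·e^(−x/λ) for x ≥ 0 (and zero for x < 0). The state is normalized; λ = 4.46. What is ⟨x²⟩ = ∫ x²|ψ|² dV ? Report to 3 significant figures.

⟨x^2⟩ ≈ 59.7

The expectation value is the |ψ|²-weighted average of x^2: ∫ x^2|ψ|² dx.
Recall ∫₀^∞ x^m e^(−x/β) dx = m!·β^(m+1), the ratio of the moment integral to the normalization integral gives ⟨x²⟩ = 3·λ^2.
With λ = 4.46, ⟨x^2⟩ = 59.67.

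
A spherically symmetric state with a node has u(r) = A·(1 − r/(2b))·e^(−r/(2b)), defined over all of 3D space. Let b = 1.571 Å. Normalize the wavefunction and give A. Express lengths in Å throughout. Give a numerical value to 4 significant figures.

We need A² ∫|f|² 4πr² dr = 1, taking the integral from 0 to ∞.
The angular integral contributes 4π, leaving ∫₀^∞ r²|u|² dr.
With u = A·(1 − r/(2b))·e^(−r/(2b)), the integral evaluates to A²·[8·π·b^3].
Plugging in b = 1.571 yields A = 0.10130.

A ≈ 0.1013 Å^(-3/2)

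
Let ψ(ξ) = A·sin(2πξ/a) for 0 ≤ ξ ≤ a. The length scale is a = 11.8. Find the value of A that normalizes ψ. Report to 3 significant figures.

The normalization condition is ∫|ψ|² dξ = 1 from 0 to a.
With ψ = A·sin(2πξ/a), the integral evaluates to A²·[a/2].
Substituting a = 11.8 gives A² = 0.1695, so A = 0.4117.

A ≈ 0.412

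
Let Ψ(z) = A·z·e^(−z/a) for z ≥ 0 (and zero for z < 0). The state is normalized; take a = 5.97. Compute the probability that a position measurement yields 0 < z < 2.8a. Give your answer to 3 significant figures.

P ≈ 0.918

P = ∫_{0}^{2.8a} |Ψ(z)|² dz.
Since A² = 1/(a^3/4), this is the region integral divided by the full normalization integral.
In terms of u = z/a (A² and the length scale cancel between numerator and denominator), P = [∫_{0}^{2.8} u^2·e^(-2·u) du] / [∫_{0}^{∞} u^2·e^(-2·u) du].
Using ∫ u^2·e^(-2·u) du = -(2·u^2 + 2·u + 1)·e^(-2·u)/4, the numerator is 1/4 - 557·e^(-28/5)/100 and the denominator is 1/4.
The result is P = 0.9176.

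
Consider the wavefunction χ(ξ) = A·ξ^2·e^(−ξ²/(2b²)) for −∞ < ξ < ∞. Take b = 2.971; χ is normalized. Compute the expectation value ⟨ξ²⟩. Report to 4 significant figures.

⟨ξ^2⟩ ≈ 22.07

By definition ⟨ξ²⟩ = ∫ ξ^2 |χ(ξ)|² dξ.
Since the A² factors cancel between numerator and denominator, ⟨ξ²⟩ = 5·b^2/2.
With b = 2.971, ⟨ξ^2⟩ = 22.067.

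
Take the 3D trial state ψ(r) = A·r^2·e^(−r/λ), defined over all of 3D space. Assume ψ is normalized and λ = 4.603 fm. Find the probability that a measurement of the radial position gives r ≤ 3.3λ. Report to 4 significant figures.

P = ∫ |ψ|² 4πr² dr over r ≤ 3.3λ.
A² is fixed by ∫₀^∞ 4πr²|ψ|² dr = 1, i.e. A² = (45·π·λ^7/2)^(−1).
Let u = r/λ; then A², 4π and the length scale all cancel, so P = ∫_{0}^{3.3} u^6·e^(-2·u) du ÷ ∫_{0}^{∞} u^6·e^(-2·u) du.
An antiderivative of u^6·e^(-2·u) is -(4·u^6 + 12·u^5 + 30·u^4 + 60·u^3 + 90·u^2 + 90·u + 45)·e^(-2·u)/8; evaluating from 0 to 3.3 gives ≈ 2.75153, while the full integral is 45/8.
Taking the ratio yields P = 0.48916.

P ≈ 0.4892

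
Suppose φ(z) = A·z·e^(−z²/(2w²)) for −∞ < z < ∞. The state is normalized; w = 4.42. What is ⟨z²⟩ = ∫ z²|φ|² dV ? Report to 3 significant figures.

⟨z^2⟩ ≈ 29.3

The expectation value is the |φ|²-weighted average of z^2: ∫ z^2|φ|² dz.
With ∫_{−∞}^{∞} z^(2m) e^(−αz²) dz = (2m−1)!!·√π / (2^m α^(m+1/2)), since the A² factors cancel between numerator and denominator, ⟨z²⟩ = 3·w^2/2.
With w = 4.42, ⟨z^2⟩ = 29.30.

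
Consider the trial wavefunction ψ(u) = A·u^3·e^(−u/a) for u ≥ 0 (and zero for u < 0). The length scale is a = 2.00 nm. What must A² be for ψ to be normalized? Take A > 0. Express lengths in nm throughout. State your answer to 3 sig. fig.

A^2 ≈ 0.00139 nm^(-7)

Require ∫ |ψ|² du = 1 over the whole domain.
Using ∫₀^∞ uⁿ e^(−αu) du = n!/αⁿ⁺¹, ∫|ψ|² du = A²·(45·a^7/8).
So A² = (45·a^7/8)^(−1).
Plugging in a = 2.00 yields A = 0.03727.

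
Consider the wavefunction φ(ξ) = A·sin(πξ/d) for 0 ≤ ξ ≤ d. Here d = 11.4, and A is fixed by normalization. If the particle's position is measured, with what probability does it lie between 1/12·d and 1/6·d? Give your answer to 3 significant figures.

P ≈ 0.0251

P = ∫_{1/12·d}^{1/6·d} |φ(ξ)|² dξ.
With A² fixed by ∫|φ|² = 1, i.e. A² = (d/2)^(−1), substitute and integrate.
In terms of u = ξ/d (A² and the length scale cancel between numerator and denominator), P = [∫_{1/12}^{1/6} sin(π·u)^2 du] / [∫_{0}^{1} sin(π·u)^2 du].
With ∫ sin(π·u)^2 du = u/2 - sin(2·π·u)/(4·π) + C, the region integral is -√(3)/(8·π) + 1/(8·π) + 1/24 and the full one is 1/2.
This works out to P = (-3·√(3) + 3 + π)/(12·π).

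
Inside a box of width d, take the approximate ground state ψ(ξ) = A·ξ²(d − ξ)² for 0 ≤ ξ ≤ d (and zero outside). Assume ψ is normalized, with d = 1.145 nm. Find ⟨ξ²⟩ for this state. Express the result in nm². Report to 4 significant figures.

⟨ξ^2⟩ ≈ 0.3576 nm^2

By definition ⟨ξ²⟩ = ∫ ξ^2 |ψ(ξ)|² dξ.
Expanding the polynomial and integrating term by term, evaluating both integrals, ⟨ξ²⟩ = 3·d^2/11.
With d = 1.145, ⟨ξ^2⟩ = 0.35755.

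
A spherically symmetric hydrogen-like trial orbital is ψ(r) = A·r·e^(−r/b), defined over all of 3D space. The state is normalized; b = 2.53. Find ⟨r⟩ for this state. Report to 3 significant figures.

⟨r⟩ ≈ 6.33

The expectation value is the |ψ|²-weighted average of r: ∫ r|ψ|² 4πr² dr.
Since the A² factors cancel between numerator and denominator, ⟨r⟩ = 5·b/2.
Putting b = 2.53 gives 6.325.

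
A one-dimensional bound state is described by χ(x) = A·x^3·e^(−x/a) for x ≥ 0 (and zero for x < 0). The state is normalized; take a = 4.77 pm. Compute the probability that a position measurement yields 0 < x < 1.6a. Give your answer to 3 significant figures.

P = ∫_{0}^{1.6a} |χ(x)|² dx.
Since A² = 1/(45·a^7/8), this is the region integral divided by the full normalization integral.
In terms of u = x/a (A² and the length scale cancel between numerator and denominator), P = [∫_{0}^{1.6} u^6·e^(-2·u) du] / [∫_{0}^{∞} u^6·e^(-2·u) du].
With ∫ u^6·e^(-2·u) du = -(4·u^6 + 12·u^5 + 30·u^4 + 60·u^3 + 90·u^2 + 90·u + 45)·e^(-2·u)/8 + C, the region integral is ≈ 0.25098 and the full one is 45/8.
This works out to P = 0.04462.

P ≈ 0.0446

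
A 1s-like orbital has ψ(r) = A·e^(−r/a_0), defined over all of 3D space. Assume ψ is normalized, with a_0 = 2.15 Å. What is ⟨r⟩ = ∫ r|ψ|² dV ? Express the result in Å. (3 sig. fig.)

By definition ⟨r⟩ = ∫ r |ψ(r)|² 4πr² dr.
Since the A² factors cancel between numerator and denominator, ⟨r⟩ = 3·a_0/2.
With a_0 = 2.15, ⟨r⟩ = 3.225.

⟨r⟩ ≈ 3.23 Å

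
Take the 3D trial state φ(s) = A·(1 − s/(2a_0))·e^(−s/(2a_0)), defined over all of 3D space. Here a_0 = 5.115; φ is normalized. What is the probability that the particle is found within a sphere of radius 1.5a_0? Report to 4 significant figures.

P ≈ 0.04995

P = ∫ |φ|² 4πs² ds over s ≤ 1.5a_0.
Normalization gives A² = 1/(8·π·a_0^3).
Let u = s/a_0; then A², 4π and the length scale all cancel, so P = ∫_{0}^{1.5} u^2·(1 - u/2)^2·e^(-u) du ÷ ∫_{0}^{∞} u^2·(1 - u/2)^2·e^(-u) du.
With ∫ u^2·(1 - u/2)^2·e^(-u) du = -(u^4/4 + u^2 + 2·u + 2)·e^(-u) + C, the region integral is 2 - 545·e^(-3/2)/64 and the full one is 2.
The region integral divided by the full integral gives P = 0.049954.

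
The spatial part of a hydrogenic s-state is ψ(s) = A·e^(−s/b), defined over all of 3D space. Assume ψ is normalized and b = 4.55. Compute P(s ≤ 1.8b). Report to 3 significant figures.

P ≈ 0.697

With dV = 4πs²ds, the probability is ∫|ψ|² dV over s ≤ 1.8b.
Normalization gives A² = 1/(π·b^3).
Substituting u = s/b, A², 4π and the length scale all cancel in the ratio: P = ∫_{0}^{1.8} u^2·e^(-2·u) du / ∫_{0}^{∞} u^2·e^(-2·u) du.
With ∫ u^2·e^(-2·u) du = -(2·u^2 + 2·u + 1)·e^(-2·u)/4 + C, the region integral is 1/4 - 277·e^(-18/5)/100 and the full one is 1/4.
The region integral divided by the full integral gives P = 0.6973.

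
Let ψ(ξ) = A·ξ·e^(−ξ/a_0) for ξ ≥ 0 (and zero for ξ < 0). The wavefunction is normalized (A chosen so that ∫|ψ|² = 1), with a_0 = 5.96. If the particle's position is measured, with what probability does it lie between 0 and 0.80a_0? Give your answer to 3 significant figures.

P ≈ 0.217

P = ∫_{0}^{0.80a_0} |ψ(ξ)|² dξ.
The normalization integral ∫|ψ|²dξ over the whole domain equals a_0^3/4·A², and A² cancels in the ratio.
Let u = ξ/a_0; then A² and the length scale cancel, so P = ∫_{0}^{0.80} u^2·e^(-2·u) du ÷ ∫_{0}^{∞} u^2·e^(-2·u) du.
An antiderivative of u^2·e^(-2·u) is -(2·u^2 + 2·u + 1)·e^(-2·u)/4; evaluating from 0 to 0.80 gives 1/4 - 97·e^(-8/5)/100, while the full integral is 1/4.
This works out to P = 0.2166.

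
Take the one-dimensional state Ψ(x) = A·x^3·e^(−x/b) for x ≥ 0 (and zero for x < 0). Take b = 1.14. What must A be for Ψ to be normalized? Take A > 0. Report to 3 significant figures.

A ≈ 0.267

Require ∫ |Ψ|² dx = 1 over the whole domain.
Using ∫₀^∞ xⁿ e^(−αx) dx = n!/αⁿ⁺¹, with Ψ = A·x^3·e^(−x/b), the integral evaluates to A²·[45·b^7/8].
Plugging in b = 1.14 yields A = 0.2665.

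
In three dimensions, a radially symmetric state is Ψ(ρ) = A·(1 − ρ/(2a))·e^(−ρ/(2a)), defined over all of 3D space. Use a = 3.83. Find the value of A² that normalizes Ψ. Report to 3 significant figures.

A^2 ≈ 0.000708

The normalization condition is ∫|Ψ|² 4πρ² dρ = 1 from 0 to ∞.
(Spherical symmetry: dV = 4πρ² dρ.)
With ∫₀^∞ ρ^4 e^(−αρ) dρ = 4!/α^5, with Ψ = A·(1 − ρ/(2a))·e^(−ρ/(2a)), the integral evaluates to A²·[8·π·a^3].
Setting this equal to 1 gives A² = 1/(8·π·a^3).
With a = 3.83: A² = 0.0007082 and A = 0.02661.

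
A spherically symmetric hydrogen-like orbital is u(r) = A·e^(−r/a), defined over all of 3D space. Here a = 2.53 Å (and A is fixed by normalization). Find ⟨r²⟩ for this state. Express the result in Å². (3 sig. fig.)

⟨r²⟩ = ∫ r^2 |u|² 4πr² dr over the full domain.
With ∫₀^∞ r^4 e^(−αr) dr = 4!/α^5, evaluating both integrals, ⟨r²⟩ = 3·a^2.
Putting a = 2.53 gives 19.20.

⟨r^2⟩ ≈ 19.2 Å^2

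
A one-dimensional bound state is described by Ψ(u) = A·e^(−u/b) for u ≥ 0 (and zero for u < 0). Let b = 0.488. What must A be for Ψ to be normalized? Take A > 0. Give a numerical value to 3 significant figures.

The normalization condition is ∫|Ψ|² du = 1 from 0 to ∞.
Using ∫₀^∞ uⁿ e^(−αu) du = n!/αⁿ⁺¹, carrying out the integral gives A² · b/2.
Substituting b = 0.488 gives A² = 4.098, so A = 2.024.

A ≈ 2.02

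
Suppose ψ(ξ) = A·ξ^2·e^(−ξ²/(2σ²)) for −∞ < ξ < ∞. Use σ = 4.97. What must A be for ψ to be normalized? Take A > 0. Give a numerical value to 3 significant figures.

We need A² ∫|f|² dξ = 1, taking the integral from −∞ to ∞.
Differentiating ∫e^(−αξ²) dξ = √(π/α) under α to get the higher moments, with ψ = A·ξ^2·e^(−ξ²/(2σ²)), the integral evaluates to A²·[3·√(π)·σ^5/4].
So A² = (3·√(π)·σ^5/4)^(−1).
Substituting σ = 4.97 gives A² = 0.0002481, so A = 0.01575.

A ≈ 0.0158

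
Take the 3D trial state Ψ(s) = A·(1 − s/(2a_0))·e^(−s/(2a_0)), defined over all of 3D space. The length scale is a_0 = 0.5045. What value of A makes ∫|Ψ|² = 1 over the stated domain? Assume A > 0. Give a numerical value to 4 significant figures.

Normalization requires ∫|Ψ|² 4πs² ds = 1, integrated from 0 to ∞.
(Spherical symmetry: dV = 4πs² ds.)
Using ∫₀^∞ sⁿ e^(−αs) ds = n!/αⁿ⁺¹, carrying out the integral gives A² · 8·π·a_0^3.
Setting this equal to 1 gives A² = 1/(8·π·a_0^3).
With a_0 = 0.5045: A² = 0.30987 and A = 0.55666.

A ≈ 0.5567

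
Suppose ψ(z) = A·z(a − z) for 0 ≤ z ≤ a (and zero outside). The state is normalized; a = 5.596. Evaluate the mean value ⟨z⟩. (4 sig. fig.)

The expectation value is the |ψ|²-weighted average of z: ∫ z|ψ|² dz.
Expanding the polynomial and integrating term by term, the ratio of the moment integral to the normalization integral gives ⟨z⟩ = a/2.
Putting a = 5.596 gives 2.7980.

⟨z⟩ ≈ 2.798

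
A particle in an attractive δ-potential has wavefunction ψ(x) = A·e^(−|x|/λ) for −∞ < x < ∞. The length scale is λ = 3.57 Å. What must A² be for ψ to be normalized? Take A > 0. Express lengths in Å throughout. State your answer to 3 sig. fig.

We need A² ∫|f|² dx = 1, taking the integral from −∞ to ∞.
With ψ = A·e^(−|x|/λ), the integral evaluates to A²·[λ].
So A² = (λ)^(−1).
Substituting λ = 3.57 gives A² = 0.2801, so A = 0.5293.

A^2 ≈ 0.280 Å^(-1)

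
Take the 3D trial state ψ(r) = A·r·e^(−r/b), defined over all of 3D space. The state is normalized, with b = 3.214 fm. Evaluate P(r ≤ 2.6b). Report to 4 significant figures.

Integrate the radial probability density 4πr²|ψ|² over r ≤ 2.6b.
A² is fixed by ∫₀^∞ 4πr²|ψ|² dr = 1, i.e. A² = (3·π·b^5)^(−1).
Substituting u = r/b, A², 4π and the length scale all cancel in the ratio: P = ∫_{0}^{2.6} u^4·e^(-2·u) du / ∫_{0}^{∞} u^4·e^(-2·u) du.
Using ∫ u^4·e^(-2·u) du = -(u^4/2 + u^3 + 3·u^2/2 + 3·u/2 + 3/4)·e^(-2·u), the numerator is ≈ 0.445404 and the denominator is 3/4.
The region integral divided by the full integral gives P = 0.59387.

P ≈ 0.5939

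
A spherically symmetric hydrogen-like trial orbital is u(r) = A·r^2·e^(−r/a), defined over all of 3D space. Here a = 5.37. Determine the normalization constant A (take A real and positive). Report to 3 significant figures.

We need A² ∫|f|² 4πr² dr = 1, taking the integral from 0 to ∞.
(Spherical symmetry: dV = 4πr² dr.)
With ∫₀^∞ r^6 e^(−αr) dr = 6!/α^7, ∫|u|² 4πr² dr = A²·(45·π·a^7/2).
Plugging in a = 5.37 yields A = 0.0003315.

A ≈ 0.000331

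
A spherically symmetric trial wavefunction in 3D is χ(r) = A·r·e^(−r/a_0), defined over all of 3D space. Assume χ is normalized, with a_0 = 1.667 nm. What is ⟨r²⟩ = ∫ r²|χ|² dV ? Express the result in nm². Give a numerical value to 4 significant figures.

⟨r^2⟩ ≈ 20.84 nm^2

⟨r²⟩ = ∫ r^2 |χ|² 4πr² dr over the full domain.
Since the A² factors cancel between numerator and denominator, ⟨r²⟩ = 15·a_0^2/2.
With a_0 = 1.667, ⟨r^2⟩ = 20.842.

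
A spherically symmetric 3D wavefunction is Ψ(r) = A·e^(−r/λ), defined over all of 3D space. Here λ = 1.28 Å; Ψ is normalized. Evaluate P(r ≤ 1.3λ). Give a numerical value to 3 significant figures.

P = ∫ |Ψ|² 4πr² dr over r ≤ 1.3λ.
The full normalization integral is A²·[π·λ^3] = 1, fixing A².
Let u = r/λ; then A², 4π and the length scale all cancel, so P = ∫_{0}^{1.3} u^2·e^(-2·u) du ÷ ∫_{0}^{∞} u^2·e^(-2·u) du.
Using ∫ u^2·e^(-2·u) du = -(2·u^2 + 2·u + 1)·e^(-2·u)/4, the numerator is 1/4 - 349·e^(-13/5)/200 and the denominator is 1/4.
Taking the ratio yields P = 0.4816.

P ≈ 0.482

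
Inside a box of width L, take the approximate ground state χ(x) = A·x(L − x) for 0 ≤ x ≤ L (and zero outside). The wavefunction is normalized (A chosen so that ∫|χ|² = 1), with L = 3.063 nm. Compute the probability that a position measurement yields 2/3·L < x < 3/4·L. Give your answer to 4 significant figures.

P ≈ 0.1064

P = ∫_{2/3·L}^{3/4·L} |χ(x)|² dx.
With A² fixed by ∫|χ|² = 1, i.e. A² = (L^5/30)^(−1), substitute and integrate.
Let u = x/L; then A² and the length scale cancel, so P = ∫_{2/3}^{3/4} u^2·(1 - u)^2 du ÷ ∫_{0}^{1} u^2·(1 - u)^2 du.
An antiderivative of u^2·(1 - u)^2 is u^3·(6·u^2 - 15·u + 10)/30; evaluating from 2/3 to 3/4 gives ≈ 0.00354536, while the full integral is 1/30.
Taking the ratio, P = 0.10636.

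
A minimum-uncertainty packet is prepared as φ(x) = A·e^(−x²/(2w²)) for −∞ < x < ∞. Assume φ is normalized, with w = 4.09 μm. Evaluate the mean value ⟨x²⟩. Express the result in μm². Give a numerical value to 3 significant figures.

⟨x²⟩ = ∫ x^2 |φ|² dx over the full domain.
Since the A² factors cancel between numerator and denominator, ⟨x²⟩ = w^2/2.
Putting w = 4.09 gives 8.364.

⟨x^2⟩ ≈ 8.36 μm^2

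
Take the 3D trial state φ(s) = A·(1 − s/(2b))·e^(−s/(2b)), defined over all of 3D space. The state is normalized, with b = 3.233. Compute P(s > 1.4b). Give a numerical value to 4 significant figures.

P = ∫ |φ|² 4πs² ds over s > 1.4b.
Normalization gives A² = 1/(8·π·b^3).
In terms of u = s/b (A², 4π and the length scale all cancel between numerator and denominator), P = [∫_{1.4}^{∞} u^2·(1 - u/2)^2·e^(-u) du] / [∫_{0}^{∞} u^2·(1 - u/2)^2·e^(-u) du].
An antiderivative of u^2·(1 - u/2)^2·e^(-u) is -(u^4/4 + u^2 + 2·u + 2)·e^(-u); evaluating from 1.4 to ∞ gives ≈ 1.90383, while the full integral is 2.
This evaluates to P = 0.95191.

P ≈ 0.9519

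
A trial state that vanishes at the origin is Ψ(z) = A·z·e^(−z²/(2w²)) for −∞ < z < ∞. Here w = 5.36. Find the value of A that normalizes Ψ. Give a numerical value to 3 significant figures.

Require ∫ |Ψ|² dz = 1 over the whole domain.
With Ψ = A·z·e^(−z²/(2w²)), the integral evaluates to A²·[√(π)·w^3/2].
So A² = (√(π)·w^3/2)^(−1).
Plugging in w = 5.36 yields A = 0.08560.

A ≈ 0.0856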